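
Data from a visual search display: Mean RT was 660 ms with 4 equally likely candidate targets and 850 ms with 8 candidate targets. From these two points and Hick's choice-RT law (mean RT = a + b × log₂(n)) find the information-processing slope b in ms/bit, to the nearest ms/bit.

190 ms/bit

The slope on a log₂ axis is (850 − 660) / (3 − 2) = 190 ms/bit.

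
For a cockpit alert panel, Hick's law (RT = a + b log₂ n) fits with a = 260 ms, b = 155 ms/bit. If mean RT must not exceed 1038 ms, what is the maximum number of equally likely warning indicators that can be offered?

Information budget: (1038 − 260)/155 = 5.0194 bits, so n ≤ 2^5.0194 = 32.432 → at most 32.

32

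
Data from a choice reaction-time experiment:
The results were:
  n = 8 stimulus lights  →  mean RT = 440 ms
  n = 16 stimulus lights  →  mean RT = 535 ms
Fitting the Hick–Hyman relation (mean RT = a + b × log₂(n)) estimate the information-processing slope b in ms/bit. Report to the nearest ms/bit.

Slope: b = (535 − 440) / (log₂ 16 − log₂ 8) = 95/1.0000 = 95 ms/bit.

95 ms/bit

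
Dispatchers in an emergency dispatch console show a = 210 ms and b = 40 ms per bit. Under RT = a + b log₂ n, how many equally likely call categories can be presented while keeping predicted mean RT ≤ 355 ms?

Set 210 + 40·log₂ n ≤ 355 → log₂ n ≤ (355 − 210)/40 = 3.6250.
So n ≤ 2^3.6250 = 12.338; the largest integer n is 12.

12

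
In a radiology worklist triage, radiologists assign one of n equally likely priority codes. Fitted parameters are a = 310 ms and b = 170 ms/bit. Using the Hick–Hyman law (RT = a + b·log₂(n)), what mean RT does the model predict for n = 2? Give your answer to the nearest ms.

480 ms

log₂(2) = 1 bits, so RT = 310 + 170 × 1 ≈ 480.000 ms.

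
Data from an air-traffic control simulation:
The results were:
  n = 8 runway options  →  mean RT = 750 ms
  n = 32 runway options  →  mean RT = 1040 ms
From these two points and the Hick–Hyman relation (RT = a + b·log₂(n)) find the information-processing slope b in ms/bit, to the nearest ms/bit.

145 ms/bit

The slope on a log₂ axis is (1040 − 750) / (5 − 3) = 145 ms/bit.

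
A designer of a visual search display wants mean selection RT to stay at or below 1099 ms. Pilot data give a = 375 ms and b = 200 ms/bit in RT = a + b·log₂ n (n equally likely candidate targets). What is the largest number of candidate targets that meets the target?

Information budget: (1099 − 375)/200 = 3.6200 bits, so n ≤ 2^3.6200 = 12.295 → at most 12.

12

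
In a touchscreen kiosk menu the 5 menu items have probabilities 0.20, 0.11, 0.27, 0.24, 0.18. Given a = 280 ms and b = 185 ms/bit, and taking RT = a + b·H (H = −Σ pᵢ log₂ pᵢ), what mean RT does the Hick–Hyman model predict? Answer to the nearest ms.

H = 0.20·log₂(1/0.20) + 0.11·log₂(1/0.11) + 0.27·log₂(1/0.27) + 0.24·log₂(1/0.24) + 0.18·log₂(1/0.18) = 2.2641 bits.
RT = 280 + 185 × 2.2641 = 698.87 ms.

699 ms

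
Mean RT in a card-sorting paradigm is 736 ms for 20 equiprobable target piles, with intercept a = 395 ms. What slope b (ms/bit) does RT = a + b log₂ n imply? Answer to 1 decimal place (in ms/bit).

log₂(20) = 4.3219 bits.
b = (RT − a)/log₂ n = (736 − 395) / 4.3219 = 78.900 ms/bit.

78.9 ms/bit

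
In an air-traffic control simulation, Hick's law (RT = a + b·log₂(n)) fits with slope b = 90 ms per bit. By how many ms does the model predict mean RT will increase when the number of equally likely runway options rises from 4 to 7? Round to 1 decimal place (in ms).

ΔRT = (a + b log₂ n₂) − (a + b log₂ n₁) = b·(log₂ n₂ − log₂ n₁).
log₂(7) − log₂(4) = 2.8074 − 2 = 0.8074.
ΔRT = 90 × 0.8074 = 72.662 ms.

72.7 ms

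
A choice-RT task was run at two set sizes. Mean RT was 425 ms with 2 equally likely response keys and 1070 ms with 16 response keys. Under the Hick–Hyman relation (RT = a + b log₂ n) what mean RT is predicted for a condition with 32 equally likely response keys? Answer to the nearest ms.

With log₂ n on the abscissa the relation is linear; from the two conditions:
  b = (1070 − 425) / (log₂ 16 − log₂ 2) = 645 / (4 − 1) = 215 ms/bit
  a = 425 − 215 × 1 = 210 ms
Then RT(32) = 210 + 215 × log₂ 32 = 210 + 215 × 5 ≈ 1285.000 ms.

1285 ms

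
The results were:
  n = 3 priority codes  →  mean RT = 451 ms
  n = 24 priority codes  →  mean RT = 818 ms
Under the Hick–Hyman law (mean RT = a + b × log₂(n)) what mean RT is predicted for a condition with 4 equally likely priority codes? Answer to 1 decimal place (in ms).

Solve the two-equation system in a and b:
  b = (818 − 451) / (log₂ 24 − log₂ 3) = 367 / (4.5850 − 1.5850) = 122.333 ms/bit
  a = 451 − 122.333 × 1.5850 = 257.106 ms
Then RT(4) = 257.106 + 122.333 × log₂ 4 = 257.106 + 122.333 × 2 ≈ 501.773 ms.

501.8 ms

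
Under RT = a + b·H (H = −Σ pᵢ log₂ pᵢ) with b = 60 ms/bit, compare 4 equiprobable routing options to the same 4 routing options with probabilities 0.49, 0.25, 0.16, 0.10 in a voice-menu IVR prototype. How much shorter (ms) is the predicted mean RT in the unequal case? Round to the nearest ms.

14 ms

Equiprobable entropy H₀ = log₂ 4 = 2.0000 bits.
Skewed entropy H = −Σ pᵢ log₂ pᵢ = 1.7595 bits.
ΔRT = b·(H₀ − H) = 60 × 0.2405 = 14.43 ms.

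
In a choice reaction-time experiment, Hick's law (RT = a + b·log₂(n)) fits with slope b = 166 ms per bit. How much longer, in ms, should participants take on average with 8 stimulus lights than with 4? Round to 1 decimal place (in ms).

166.0 ms

Only the slope matters, since a is common to both: ΔRT = b·log₂(n₂/n₁).
log₂(8) − log₂(4) = log₂(8/4) = log₂(2) = 1.
ΔRT = 166 × 1.0000 = 166.000 ms.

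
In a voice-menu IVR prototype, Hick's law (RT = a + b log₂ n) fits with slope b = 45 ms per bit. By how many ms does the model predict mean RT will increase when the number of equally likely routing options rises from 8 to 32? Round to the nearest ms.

Only the slope matters, since a is common to both: ΔRT = b·log₂(n₂/n₁).
log₂(32) − log₂(8) = log₂(32/8) = log₂(4) = 2.
ΔRT = 45 × 2.0000 = 90.000 ms.

90 ms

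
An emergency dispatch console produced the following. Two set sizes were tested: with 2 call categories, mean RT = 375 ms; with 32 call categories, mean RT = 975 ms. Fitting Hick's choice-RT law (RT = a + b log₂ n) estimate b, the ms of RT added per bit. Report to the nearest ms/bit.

150 ms/bit

Slope: b = (975 − 375) / (log₂ 32 − log₂ 2) = 600/4.0000 = 150 ms/bit.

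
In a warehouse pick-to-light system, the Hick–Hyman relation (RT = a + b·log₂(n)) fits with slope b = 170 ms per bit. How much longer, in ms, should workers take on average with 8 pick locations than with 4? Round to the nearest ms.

170 ms

The intercept a cancels: ΔRT = b·(log₂ n₂ − log₂ n₁) = b·log₂(n₂/n₁).
log₂(8) − log₂(4) = log₂(8/4) = log₂(2) = 1.
ΔRT = 170 × 1.0000 = 170.000 ms.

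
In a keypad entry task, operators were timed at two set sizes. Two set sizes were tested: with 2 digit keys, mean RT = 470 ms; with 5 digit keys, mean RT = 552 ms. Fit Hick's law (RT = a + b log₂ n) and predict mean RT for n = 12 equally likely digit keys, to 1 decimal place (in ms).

RT is linear in log₂ n, so two points fix the line:
  b = (552 − 470) / (log₂ 5 − log₂ 2) = 82 / (2.3219 − 1) = 62.031 ms/bit
  a = 470 − 62.031 × 1 = 407.969 ms
Then RT(12) = 407.969 + 62.031 × log₂ 12 = 407.969 + 62.031 × 3.5850 ≈ 630.347 ms.

630.3 ms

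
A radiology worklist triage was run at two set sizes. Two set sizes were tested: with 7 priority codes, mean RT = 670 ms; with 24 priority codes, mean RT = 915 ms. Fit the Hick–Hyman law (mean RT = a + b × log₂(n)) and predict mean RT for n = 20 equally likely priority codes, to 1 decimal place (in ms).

RT is linear in log₂ n, so two points fix the line:
  b = (915 − 670) / (log₂ 24 − log₂ 7) = 245 / (4.5850 − 2.8074) = 137.826 ms/bit
  a = 670 − 137.826 × 2.8074 = 283.074 ms
Then RT(20) = 283.074 + 137.826 × log₂ 20 = 283.074 + 137.826 × 4.3219 ≈ 878.747 ms.

878.7 ms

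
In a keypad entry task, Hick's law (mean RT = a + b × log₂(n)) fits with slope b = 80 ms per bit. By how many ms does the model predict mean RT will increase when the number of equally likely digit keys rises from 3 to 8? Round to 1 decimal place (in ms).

ΔRT = (a + b log₂ n₂) − (a + b log₂ n₁) = b·(log₂ n₂ − log₂ n₁).
log₂(8) − log₂(3) = 3 − 1.5850 = 1.4150.
ΔRT = 80 × 1.4150 = 113.203 ms.

113.2 ms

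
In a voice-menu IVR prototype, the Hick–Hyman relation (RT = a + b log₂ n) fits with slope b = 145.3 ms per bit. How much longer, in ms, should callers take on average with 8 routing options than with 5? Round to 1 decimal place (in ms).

The intercept a cancels: ΔRT = b·(log₂ n₂ − log₂ n₁) = b·log₂(n₂/n₁).
log₂(8) − log₂(5) = 3 − 2.3219 = 0.6781.
ΔRT = 145.3 × 0.6781 = 98.524 ms.

98.5 ms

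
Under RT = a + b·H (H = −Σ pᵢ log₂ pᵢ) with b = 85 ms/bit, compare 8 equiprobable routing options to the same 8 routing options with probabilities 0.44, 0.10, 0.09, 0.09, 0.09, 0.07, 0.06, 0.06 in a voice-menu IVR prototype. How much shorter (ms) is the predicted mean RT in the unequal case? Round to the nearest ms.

39 ms

Equiprobable entropy H₀ = log₂ 8 = 3.0000 bits.
Skewed entropy H = −Σ pᵢ log₂ pᵢ = 2.5469 bits.
ΔRT = b·(H₀ − H) = 85 × 0.4531 = 38.51 ms.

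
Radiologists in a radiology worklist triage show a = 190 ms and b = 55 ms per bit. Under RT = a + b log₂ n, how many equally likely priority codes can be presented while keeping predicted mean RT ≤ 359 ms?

55·log₂ n ≤ 359 − 190 = 169, giving log₂ n ≤ 3.0727 and n ≤ 8.414. The largest whole number is 8.

8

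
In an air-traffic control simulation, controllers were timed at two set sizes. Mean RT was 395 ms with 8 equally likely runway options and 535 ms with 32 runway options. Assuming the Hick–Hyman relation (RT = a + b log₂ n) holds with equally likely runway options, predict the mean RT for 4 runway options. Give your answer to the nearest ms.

325 ms

With log₂ n on the abscissa the relation is linear; from the two conditions:
  b = (535 − 395) / (log₂ 32 − log₂ 8) = 140 / (5 − 3) = 70 ms/bit
  a = 395 − 70 × 3 = 185 ms
Then RT(4) = 185 + 70 × log₂ 4 = 185 + 70 × 2 ≈ 325.000 ms.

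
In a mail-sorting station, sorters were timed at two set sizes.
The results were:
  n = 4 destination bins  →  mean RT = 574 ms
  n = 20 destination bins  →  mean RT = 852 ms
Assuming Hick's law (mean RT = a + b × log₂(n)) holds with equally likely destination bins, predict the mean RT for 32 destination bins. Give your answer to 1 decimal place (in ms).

Fit slope and intercept:
  b = (852 − 574) / (log₂ 20 − log₂ 4) = 278 / (4.3219 − 2) = 119.728 ms/bit
  a = 574 − 119.728 × 2 = 334.544 ms
Then RT(32) = 334.544 + 119.728 × log₂ 32 = 334.544 + 119.728 × 5 ≈ 933.184 ms.

933.2 ms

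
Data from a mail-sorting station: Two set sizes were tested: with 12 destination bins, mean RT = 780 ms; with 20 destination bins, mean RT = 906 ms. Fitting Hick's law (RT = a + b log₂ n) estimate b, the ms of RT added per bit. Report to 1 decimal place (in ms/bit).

Slope: b = (906 − 780) / (log₂ 20 − log₂ 12) = 126/0.7370 = 170.971 ms/bit.

171.0 ms/bit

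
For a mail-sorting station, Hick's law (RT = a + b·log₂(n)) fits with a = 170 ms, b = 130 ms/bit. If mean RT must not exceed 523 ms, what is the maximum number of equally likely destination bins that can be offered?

6

Information budget: (523 − 170)/130 = 2.7154 bits, so n ≤ 2^2.7154 = 6.568 → at most 6.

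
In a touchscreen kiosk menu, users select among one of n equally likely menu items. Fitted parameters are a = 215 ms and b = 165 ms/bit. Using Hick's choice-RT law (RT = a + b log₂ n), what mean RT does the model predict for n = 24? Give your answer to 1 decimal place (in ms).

971.5 ms

log₂(24) = 4.5850 bits, so RT = 215 + 165 × 4.5850 ≈ 971.519 ms.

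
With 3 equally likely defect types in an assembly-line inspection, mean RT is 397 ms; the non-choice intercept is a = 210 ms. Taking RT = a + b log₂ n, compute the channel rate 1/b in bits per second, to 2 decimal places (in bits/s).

8.48 bits/s

Choice component = 397 − 210 = 187 ms over log₂(3) = 1.5850 bits.
b = 187 / 1.5850 = 117.984 ms/bit, so 1/b = 8.476 bits/s.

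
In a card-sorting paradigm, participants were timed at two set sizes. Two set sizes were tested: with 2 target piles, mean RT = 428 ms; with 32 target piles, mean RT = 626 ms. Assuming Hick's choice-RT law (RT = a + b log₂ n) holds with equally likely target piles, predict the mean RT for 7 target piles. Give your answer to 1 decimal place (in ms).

Solve the two-equation system in a and b:
  b = (626 − 428) / (log₂ 32 − log₂ 2) = 198 / (5 − 1) = 49.500 ms/bit
  a = 428 − 49.500 × 1 = 378.500 ms
Then RT(7) = 378.500 + 49.500 × log₂ 7 = 378.500 + 49.500 × 2.8074 ≈ 517.464 ms.

517.5 ms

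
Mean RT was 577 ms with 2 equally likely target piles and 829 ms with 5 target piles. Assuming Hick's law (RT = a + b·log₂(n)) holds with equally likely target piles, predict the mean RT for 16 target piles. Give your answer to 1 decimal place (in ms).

Solve the two-equation system in a and b:
  b = (829 − 577) / (log₂ 5 − log₂ 2) = 252 / (2.3219 − 1) = 190.631 ms/bit
  a = 577 − 190.631 × 1 = 386.369 ms
Then RT(16) = 386.369 + 190.631 × log₂ 16 = 386.369 + 190.631 × 4 ≈ 1148.892 ms.

1148.9 ms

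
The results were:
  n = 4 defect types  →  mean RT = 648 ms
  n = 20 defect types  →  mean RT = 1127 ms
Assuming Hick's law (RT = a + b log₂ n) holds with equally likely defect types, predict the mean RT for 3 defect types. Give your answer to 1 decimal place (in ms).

With log₂ n on the abscissa the relation is linear; from the two conditions:
  b = (1127 − 648) / (log₂ 20 − log₂ 4) = 479 / (4.3219 − 2) = 206.294 ms/bit
  a = 648 − 206.294 × 2 = 235.412 ms
Then RT(3) = 235.412 + 206.294 × log₂ 3 = 235.412 + 206.294 × 1.5850 ≈ 562.380 ms.

562.4 ms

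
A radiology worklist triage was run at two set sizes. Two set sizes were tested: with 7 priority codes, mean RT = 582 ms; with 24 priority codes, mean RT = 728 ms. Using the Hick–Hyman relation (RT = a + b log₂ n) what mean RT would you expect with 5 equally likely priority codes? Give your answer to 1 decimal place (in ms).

542.1 ms

Fit slope and intercept:
  b = (728 − 582) / (log₂ 24 − log₂ 7) = 146 / (4.5850 − 2.8074) = 82.133 ms/bit
  a = 582 − 82.133 × 2.8074 = 351.424 ms
Then RT(5) = 351.424 + 82.133 × log₂ 5 = 351.424 + 82.133 × 2.3219 ≈ 542.131 ms.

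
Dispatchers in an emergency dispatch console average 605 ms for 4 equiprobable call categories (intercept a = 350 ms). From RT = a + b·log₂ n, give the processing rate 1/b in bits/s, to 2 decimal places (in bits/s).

7.84 bits/s

b = (605 − 350)/log₂ 4 = 255/2 = 127.500 ms per bit = 0.12750 s/bit; the reciprocal is 7.843 bits/s.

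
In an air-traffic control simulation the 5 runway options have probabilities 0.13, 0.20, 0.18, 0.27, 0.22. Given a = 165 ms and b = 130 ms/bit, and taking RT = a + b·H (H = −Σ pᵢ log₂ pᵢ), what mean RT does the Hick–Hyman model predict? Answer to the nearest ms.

462 ms

H = 0.13·log₂(1/0.13) + 0.20·log₂(1/0.20) + 0.18·log₂(1/0.18) + 0.27·log₂(1/0.27) + 0.22·log₂(1/0.22) = 2.2829 bits.
RT = 165 + 130 × 2.2829 = 461.78 ms.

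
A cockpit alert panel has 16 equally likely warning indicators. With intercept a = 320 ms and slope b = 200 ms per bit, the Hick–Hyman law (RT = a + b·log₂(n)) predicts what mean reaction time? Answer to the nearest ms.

1120 ms

log₂(16) = 4 bits, so RT = 320 + 200 × 4 ≈ 1120.000 ms.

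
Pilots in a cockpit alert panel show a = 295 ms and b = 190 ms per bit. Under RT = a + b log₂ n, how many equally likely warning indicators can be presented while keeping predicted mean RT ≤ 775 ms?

5

Information budget: (775 − 295)/190 = 2.5263 bits, so n ≤ 2^2.5263 = 5.761 → at most 5.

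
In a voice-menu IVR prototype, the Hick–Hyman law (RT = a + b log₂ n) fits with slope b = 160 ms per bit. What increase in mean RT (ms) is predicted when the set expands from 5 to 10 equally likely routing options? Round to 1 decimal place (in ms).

160.0 ms

ΔRT = (a + b log₂ n₂) − (a + b log₂ n₁) = b·(log₂ n₂ − log₂ n₁).
log₂(10) − log₂(5) = log₂(10/5) = log₂(2) = 1.
ΔRT = 160 × 1.0000 = 160.000 ms.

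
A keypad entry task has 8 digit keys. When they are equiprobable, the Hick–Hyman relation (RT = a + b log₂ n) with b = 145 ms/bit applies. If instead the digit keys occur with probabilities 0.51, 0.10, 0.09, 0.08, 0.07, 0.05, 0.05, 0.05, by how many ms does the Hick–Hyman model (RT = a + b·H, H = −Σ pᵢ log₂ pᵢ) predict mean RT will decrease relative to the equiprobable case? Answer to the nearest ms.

94 ms

The RT saving is b·ΔH. Equiprobable H₀ = log₂(8) = 3.0000 bits; with the given probabilities H = 2.3486 bits.
b·(H₀ − H) = 145 × (3.0000 − 2.3486) = 94.45 ms.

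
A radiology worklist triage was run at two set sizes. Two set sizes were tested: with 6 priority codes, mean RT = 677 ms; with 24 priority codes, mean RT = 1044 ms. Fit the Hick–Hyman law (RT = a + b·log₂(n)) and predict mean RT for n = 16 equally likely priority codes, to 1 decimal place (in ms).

RT is linear in log₂ n, so two points fix the line:
  b = (1044 − 677) / (log₂ 24 − log₂ 6) = 367 / (4.5850 − 2.5850) = 183.500 ms/bit
  a = 677 − 183.500 × 2.5850 = 202.659 ms
Then RT(16) = 202.659 + 183.500 × log₂ 16 = 202.659 + 183.500 × 4 ≈ 936.659 ms.

936.7 ms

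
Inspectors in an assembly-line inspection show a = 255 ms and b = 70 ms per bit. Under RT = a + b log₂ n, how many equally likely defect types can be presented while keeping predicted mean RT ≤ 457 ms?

7

Set 255 + 70·log₂ n ≤ 457 → log₂ n ≤ (457 − 255)/70 = 2.8857.
So n ≤ 2^2.8857 = 7.391; the largest integer n is 7.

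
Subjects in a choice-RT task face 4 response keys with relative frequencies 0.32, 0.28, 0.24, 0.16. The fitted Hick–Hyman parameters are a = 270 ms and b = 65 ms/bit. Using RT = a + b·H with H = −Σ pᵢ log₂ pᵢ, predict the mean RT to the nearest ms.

H = 0.32·log₂(1/0.32) + 0.28·log₂(1/0.28) + 0.24·log₂(1/0.24) + 0.16·log₂(1/0.16) = 1.9574 bits.
RT = 270 + 65 × 1.9574 = 397.23 ms.

397 ms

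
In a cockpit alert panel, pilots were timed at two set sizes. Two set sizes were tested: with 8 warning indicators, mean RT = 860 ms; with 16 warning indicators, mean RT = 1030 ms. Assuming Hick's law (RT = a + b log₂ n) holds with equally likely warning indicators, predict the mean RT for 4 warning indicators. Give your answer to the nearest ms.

690 ms

With log₂ n on the abscissa the relation is linear; from the two conditions:
  b = (1030 − 860) / (log₂ 16 − log₂ 8) = 170 / (4 − 3) = 170 ms/bit
  a = 860 − 170 × 3 = 350 ms
Then RT(4) = 350 + 170 × log₂ 4 = 350 + 170 × 2 ≈ 690.000 ms.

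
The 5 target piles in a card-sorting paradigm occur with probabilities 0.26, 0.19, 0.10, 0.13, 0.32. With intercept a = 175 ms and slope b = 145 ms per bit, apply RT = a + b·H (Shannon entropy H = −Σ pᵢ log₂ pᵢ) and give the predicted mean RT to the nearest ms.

494 ms

H = 0.26·log₂(1/0.26) + 0.19·log₂(1/0.19) + 0.10·log₂(1/0.10) + 0.13·log₂(1/0.13) + 0.32·log₂(1/0.32) = 2.2014 bits.
RT = 175 + 145 × 2.2014 = 494.20 ms.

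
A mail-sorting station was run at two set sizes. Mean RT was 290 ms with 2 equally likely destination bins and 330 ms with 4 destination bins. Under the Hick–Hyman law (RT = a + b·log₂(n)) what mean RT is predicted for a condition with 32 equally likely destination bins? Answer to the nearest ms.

450 ms

Solve the two-equation system in a and b:
  b = (330 − 290) / (log₂ 4 − log₂ 2) = 40 / (2 − 1) = 40 ms/bit
  a = 290 − 40 × 1 = 250 ms
Then RT(32) = 250 + 40 × log₂ 32 = 250 + 40 × 5 ≈ 450.000 ms.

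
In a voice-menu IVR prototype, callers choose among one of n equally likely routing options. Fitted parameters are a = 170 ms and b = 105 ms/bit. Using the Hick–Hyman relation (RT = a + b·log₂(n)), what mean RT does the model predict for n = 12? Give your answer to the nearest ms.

546 ms

log₂(12) = 3.5850 bits, so RT = 170 + 105 × 3.5850 ≈ 546.421 ms.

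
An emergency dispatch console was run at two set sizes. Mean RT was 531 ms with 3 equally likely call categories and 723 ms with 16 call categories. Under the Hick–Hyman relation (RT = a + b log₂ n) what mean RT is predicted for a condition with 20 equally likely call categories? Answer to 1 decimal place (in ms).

Fit slope and intercept:
  b = (723 − 531) / (log₂ 16 − log₂ 3) = 192 / (4 − 1.5850) = 79.502 ms/bit
  a = 531 − 79.502 × 1.5850 = 404.993 ms
Then RT(20) = 404.993 + 79.502 × log₂ 20 = 404.993 + 79.502 × 4.3219 ≈ 748.594 ms.

748.6 ms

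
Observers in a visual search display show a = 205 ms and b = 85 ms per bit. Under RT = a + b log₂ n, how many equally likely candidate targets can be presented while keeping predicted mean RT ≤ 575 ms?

Set 205 + 85·log₂ n ≤ 575 → log₂ n ≤ (575 − 205)/85 = 4.3529.
So n ≤ 2^4.3529 = 20.435; the largest integer n is 20.

20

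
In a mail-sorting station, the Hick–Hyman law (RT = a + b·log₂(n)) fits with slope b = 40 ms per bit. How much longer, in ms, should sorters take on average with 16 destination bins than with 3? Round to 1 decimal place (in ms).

96.6 ms

ΔRT = (a + b log₂ n₂) − (a + b log₂ n₁) = b·(log₂ n₂ − log₂ n₁).
log₂(16) − log₂(3) = 4 − 1.5850 = 2.4150.
ΔRT = 40 × 2.4150 = 96.601 ms.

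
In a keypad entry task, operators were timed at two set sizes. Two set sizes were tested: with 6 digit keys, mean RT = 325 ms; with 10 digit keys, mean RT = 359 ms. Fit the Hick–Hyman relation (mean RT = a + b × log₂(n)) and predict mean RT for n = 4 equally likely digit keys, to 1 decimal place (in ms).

Fit slope and intercept:
  b = (359 − 325) / (log₂ 10 − log₂ 6) = 34 / (3.3219 − 2.5850) = 46.135 ms/bit
  a = 325 − 46.135 × 2.5850 = 205.742 ms
Then RT(4) = 205.742 + 46.135 × log₂ 4 = 205.742 + 46.135 × 2 ≈ 298.013 ms.

298.0 ms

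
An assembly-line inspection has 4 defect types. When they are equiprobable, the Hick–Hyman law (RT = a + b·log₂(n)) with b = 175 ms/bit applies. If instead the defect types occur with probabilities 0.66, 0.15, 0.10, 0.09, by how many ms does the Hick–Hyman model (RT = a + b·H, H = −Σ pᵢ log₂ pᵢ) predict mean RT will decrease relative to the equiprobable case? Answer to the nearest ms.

96 ms

Equiprobable entropy H₀ = log₂ 4 = 2.0000 bits.
Skewed entropy H = −Σ pᵢ log₂ pᵢ = 1.4510 bits.
ΔRT = b·(H₀ − H) = 175 × 0.5490 = 96.07 ms.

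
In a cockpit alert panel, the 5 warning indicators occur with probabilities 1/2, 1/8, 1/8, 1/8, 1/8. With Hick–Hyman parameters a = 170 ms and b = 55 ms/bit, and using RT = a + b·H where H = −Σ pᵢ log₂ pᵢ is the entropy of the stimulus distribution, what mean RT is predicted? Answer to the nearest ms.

280 ms

Each term −pᵢ log₂ pᵢ: 0.5·1 + 0.125·3 + 0.125·3 + 0.125·3 + 0.125·3; summed, H = 2.000 bits.
Mean RT = a + bH = 170 + 55·2.000 = 280.00 ms.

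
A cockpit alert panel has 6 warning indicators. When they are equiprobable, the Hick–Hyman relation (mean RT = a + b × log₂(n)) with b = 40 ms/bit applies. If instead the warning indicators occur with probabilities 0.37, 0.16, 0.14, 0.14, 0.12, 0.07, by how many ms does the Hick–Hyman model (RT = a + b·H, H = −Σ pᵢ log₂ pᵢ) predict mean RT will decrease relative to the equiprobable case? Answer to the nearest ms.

The RT saving is b·ΔH. Equiprobable H₀ = log₂(6) = 2.5850 bits; with the given probabilities H = 2.3836 bits.
b·(H₀ − H) = 40 × (2.5850 − 2.3836) = 8.05 ms.

8 ms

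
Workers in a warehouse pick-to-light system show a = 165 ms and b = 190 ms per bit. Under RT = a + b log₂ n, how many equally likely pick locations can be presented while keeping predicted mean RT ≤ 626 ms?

Set 165 + 190·log₂ n ≤ 626 → log₂ n ≤ (626 − 165)/190 = 2.4263.
So n ≤ 2^2.4263 = 5.375; the largest integer n is 5.

5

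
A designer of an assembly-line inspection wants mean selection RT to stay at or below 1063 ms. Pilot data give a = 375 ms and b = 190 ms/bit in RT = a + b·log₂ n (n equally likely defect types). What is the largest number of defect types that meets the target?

12

190·log₂ n ≤ 1063 − 375 = 688, giving log₂ n ≤ 3.6211 and n ≤ 12.304. The largest whole number is 12.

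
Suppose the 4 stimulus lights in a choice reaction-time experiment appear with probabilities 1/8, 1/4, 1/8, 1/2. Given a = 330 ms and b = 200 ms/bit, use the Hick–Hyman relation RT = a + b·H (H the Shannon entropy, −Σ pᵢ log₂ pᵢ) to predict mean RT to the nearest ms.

680 ms

H = −Σ pᵢ log₂ pᵢ = 0.125·3 + 0.25·2 + 0.125·3 + 0.5·1 = 1.750 bits.
RT = 330 + 200 × 1.750 = 680.00 ms.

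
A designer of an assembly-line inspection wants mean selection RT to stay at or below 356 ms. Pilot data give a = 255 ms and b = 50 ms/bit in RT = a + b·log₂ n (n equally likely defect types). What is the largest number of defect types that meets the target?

4

50·log₂ n ≤ 356 − 255 = 101, giving log₂ n ≤ 2.0200 and n ≤ 4.056. The largest whole number is 4.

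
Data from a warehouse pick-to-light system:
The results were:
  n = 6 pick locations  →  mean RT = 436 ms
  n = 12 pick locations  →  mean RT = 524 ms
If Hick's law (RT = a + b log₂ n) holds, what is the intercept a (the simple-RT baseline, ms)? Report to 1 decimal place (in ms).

208.5 ms

The slope on a log₂ axis is (524 − 436) / (3.5850 − 2.5850) = 88.000 ms/bit.
Intercept: a = 436 − 88.000·log₂(6) = 208.523 ms.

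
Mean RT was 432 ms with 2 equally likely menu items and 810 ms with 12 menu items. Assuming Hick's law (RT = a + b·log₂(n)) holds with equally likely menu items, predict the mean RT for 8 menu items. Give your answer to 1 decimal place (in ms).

724.5 ms

Fit slope and intercept:
  b = (810 − 432) / (log₂ 12 − log₂ 2) = 378 / (3.5850 − 1) = 146.230 ms/bit
  a = 432 − 146.230 × 1 = 285.770 ms
Then RT(8) = 285.770 + 146.230 × log₂ 8 = 285.770 + 146.230 × 3 ≈ 724.461 ms.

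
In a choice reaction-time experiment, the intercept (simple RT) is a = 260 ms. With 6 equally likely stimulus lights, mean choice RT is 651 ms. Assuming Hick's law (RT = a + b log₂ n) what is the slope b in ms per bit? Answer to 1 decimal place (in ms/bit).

log₂(6) = 2.5850 bits.
b = (RT − a)/log₂ n = (651 − 260) / 2.5850 = 151.259 ms/bit.

151.3 ms/bit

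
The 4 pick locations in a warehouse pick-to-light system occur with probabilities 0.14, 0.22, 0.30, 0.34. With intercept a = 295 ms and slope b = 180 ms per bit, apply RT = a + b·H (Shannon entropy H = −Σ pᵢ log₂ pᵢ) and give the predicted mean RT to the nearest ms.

642 ms

H = 0.14·log₂(1/0.14) + 0.22·log₂(1/0.22) + 0.30·log₂(1/0.30) + 0.34·log₂(1/0.34) = 1.9279 bits.
RT = 295 + 180 × 1.9279 = 642.03 ms.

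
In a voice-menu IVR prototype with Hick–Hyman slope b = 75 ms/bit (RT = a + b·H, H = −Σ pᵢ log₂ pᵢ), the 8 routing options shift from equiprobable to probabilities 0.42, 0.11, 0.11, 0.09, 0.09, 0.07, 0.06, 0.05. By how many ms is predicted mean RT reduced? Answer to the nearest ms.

32 ms

The RT saving is b·ΔH. Equiprobable H₀ = log₂(8) = 3.0000 bits; with the given probabilities H = 2.5797 bits.
b·(H₀ − H) = 75 × (3.0000 − 2.5797) = 31.52 ms.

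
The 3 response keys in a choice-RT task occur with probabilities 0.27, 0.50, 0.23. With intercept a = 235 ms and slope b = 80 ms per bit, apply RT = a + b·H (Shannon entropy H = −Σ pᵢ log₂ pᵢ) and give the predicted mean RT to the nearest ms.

355 ms

Entropy contributions −pᵢ log₂ pᵢ: 0.5100, 0.5000, 0.4877; sum H = 1.4977 bits.
RT = a + bH = 235 + 80·1.4977 = 354.82 ms.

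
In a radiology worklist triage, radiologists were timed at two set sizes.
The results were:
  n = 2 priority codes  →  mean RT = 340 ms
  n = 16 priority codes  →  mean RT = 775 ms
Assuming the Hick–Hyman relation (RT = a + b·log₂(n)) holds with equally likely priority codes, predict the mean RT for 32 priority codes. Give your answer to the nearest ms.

920 ms

With log₂ n on the abscissa the relation is linear; from the two conditions:
  b = (775 − 340) / (log₂ 16 − log₂ 2) = 435 / (4 − 1) = 145 ms/bit
  a = 340 − 145 × 1 = 195 ms
Then RT(32) = 195 + 145 × log₂ 32 = 195 + 145 × 5 ≈ 920.000 ms.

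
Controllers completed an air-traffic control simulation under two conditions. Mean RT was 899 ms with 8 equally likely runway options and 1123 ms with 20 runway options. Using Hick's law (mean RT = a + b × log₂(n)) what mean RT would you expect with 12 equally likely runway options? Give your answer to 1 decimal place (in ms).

998.1 ms

Fit slope and intercept:
  b = (1123 − 899) / (log₂ 20 − log₂ 8) = 224 / (4.3219 − 3) = 169.449 ms/bit
  a = 899 − 169.449 × 3 = 390.652 ms
Then RT(12) = 390.652 + 169.449 × log₂ 12 = 390.652 + 169.449 × 3.5850 ≈ 998.122 ms.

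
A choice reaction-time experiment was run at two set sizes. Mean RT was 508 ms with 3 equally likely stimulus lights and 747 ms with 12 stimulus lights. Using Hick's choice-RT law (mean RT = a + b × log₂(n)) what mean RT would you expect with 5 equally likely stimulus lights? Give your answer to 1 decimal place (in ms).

With log₂ n on the abscissa the relation is linear; from the two conditions:
  b = (747 − 508) / (log₂ 12 − log₂ 3) = 239 / (3.5850 − 1.5850) = 119.500 ms/bit
  a = 508 − 119.500 × 1.5850 = 318.597 ms
Then RT(5) = 318.597 + 119.500 × log₂ 5 = 318.597 + 119.500 × 2.3219 ≈ 596.067 ms.

596.1 ms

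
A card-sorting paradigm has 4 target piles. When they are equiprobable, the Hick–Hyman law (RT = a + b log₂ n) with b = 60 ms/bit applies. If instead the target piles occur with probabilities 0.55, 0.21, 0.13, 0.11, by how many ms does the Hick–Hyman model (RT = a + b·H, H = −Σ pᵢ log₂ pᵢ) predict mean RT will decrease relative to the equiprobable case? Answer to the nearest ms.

The RT saving is b·ΔH. Equiprobable H₀ = log₂(4) = 2.0000 bits; with the given probabilities H = 1.6801 bits.
b·(H₀ − H) = 60 × (2.0000 − 1.6801) = 19.19 ms.

19 ms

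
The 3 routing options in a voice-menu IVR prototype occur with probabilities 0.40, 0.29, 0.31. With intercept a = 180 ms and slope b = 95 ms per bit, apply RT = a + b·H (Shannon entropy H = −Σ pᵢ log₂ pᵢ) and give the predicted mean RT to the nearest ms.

329 ms

Entropy contributions −pᵢ log₂ pᵢ: 0.5288, 0.5179, 0.5238; sum H = 1.5705 bits.
RT = a + bH = 180 + 95·1.5705 = 329.19 ms.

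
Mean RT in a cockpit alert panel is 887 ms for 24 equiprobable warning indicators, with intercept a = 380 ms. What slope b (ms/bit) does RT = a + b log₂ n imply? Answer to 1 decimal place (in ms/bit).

110.6 ms/bit

log₂(24) = 4.5850 bits.
b = (RT − a)/log₂ n = (887 − 380) / 4.5850 = 110.579 ms/bit.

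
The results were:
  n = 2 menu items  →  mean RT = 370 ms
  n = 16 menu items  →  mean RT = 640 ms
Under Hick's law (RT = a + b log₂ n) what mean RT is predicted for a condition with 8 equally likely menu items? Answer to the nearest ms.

550 ms

RT is linear in log₂ n, so two points fix the line:
  b = (640 − 370) / (log₂ 16 − log₂ 2) = 270 / (4 − 1) = 90 ms/bit
  a = 370 − 90 × 1 = 280 ms
Then RT(8) = 280 + 90 × log₂ 8 = 280 + 90 × 3 ≈ 550.000 ms.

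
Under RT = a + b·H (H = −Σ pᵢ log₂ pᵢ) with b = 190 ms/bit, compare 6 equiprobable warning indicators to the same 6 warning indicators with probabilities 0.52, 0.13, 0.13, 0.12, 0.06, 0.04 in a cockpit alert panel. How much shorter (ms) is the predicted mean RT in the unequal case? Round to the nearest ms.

101 ms

The RT saving is b·ΔH. Equiprobable H₀ = log₂(6) = 2.5850 bits; with the given probabilities H = 2.0522 bits.
b·(H₀ − H) = 190 × (2.5850 − 2.0522) = 101.22 ms.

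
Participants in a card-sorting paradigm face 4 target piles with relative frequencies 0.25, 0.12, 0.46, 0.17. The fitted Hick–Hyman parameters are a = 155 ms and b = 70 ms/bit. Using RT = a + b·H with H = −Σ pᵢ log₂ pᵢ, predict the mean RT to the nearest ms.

Entropy contributions −pᵢ log₂ pᵢ: 0.5000, 0.3671, 0.5153, 0.4346; sum H = 1.8170 bits.
RT = a + bH = 155 + 70·1.8170 = 282.19 ms.

282 ms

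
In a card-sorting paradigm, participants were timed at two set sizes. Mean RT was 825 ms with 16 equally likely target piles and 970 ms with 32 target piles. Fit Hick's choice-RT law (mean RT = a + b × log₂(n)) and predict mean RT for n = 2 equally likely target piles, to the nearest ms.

390 ms

RT is linear in log₂ n, so two points fix the line:
  b = (970 − 825) / (log₂ 32 − log₂ 16) = 145 / (5 − 4) = 145 ms/bit
  a = 825 − 145 × 4 = 245 ms
Then RT(2) = 245 + 145 × log₂ 2 = 245 + 145 × 1 ≈ 390.000 ms.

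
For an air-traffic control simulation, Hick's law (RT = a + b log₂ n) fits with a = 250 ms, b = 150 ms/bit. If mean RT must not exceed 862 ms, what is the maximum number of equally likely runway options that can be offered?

16

Set 250 + 150·log₂ n ≤ 862 → log₂ n ≤ (862 − 250)/150 = 4.0800.
So n ≤ 2^4.0800 = 16.912; the largest integer n is 16.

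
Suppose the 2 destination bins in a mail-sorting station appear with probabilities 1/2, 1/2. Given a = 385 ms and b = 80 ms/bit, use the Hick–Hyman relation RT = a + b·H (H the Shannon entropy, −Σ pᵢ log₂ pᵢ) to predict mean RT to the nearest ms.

H = −Σ pᵢ log₂ pᵢ = 0.5·1 + 0.5·1 = 1.000 bits.
RT = 385 + 80 × 1.000 = 465.00 ms.

465 ms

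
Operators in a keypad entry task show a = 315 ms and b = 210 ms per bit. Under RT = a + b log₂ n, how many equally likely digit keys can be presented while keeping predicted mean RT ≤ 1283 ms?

24

Information budget: (1283 − 315)/210 = 4.6095 bits, so n ≤ 2^4.6095 = 24.412 → at most 24.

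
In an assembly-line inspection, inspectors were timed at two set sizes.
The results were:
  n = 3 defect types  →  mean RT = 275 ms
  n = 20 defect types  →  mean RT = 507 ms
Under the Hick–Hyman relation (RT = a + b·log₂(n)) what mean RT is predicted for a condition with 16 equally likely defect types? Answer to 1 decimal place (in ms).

Solve the two-equation system in a and b:
  b = (507 − 275) / (log₂ 20 − log₂ 3) = 232 / (4.3219 − 1.5850) = 84.765 ms/bit
  a = 275 − 84.765 × 1.5850 = 140.650 ms
Then RT(16) = 140.650 + 84.765 × log₂ 16 = 140.650 + 84.765 × 4 ≈ 479.712 ms.

479.7 ms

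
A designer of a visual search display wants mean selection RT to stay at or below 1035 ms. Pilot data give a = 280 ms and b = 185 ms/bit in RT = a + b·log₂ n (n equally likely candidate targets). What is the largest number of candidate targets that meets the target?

16

Information budget: (1035 − 280)/185 = 4.0811 bits, so n ≤ 2^4.0811 = 16.925 → at most 16.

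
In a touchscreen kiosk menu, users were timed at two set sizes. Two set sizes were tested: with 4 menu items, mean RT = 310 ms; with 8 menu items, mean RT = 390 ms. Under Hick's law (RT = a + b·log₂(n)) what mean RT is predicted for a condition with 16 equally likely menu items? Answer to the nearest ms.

470 ms

Fit slope and intercept:
  b = (390 − 310) / (log₂ 8 − log₂ 4) = 80 / (3 − 2) = 80 ms/bit
  a = 310 − 80 × 2 = 150 ms
Then RT(16) = 150 + 80 × log₂ 16 = 150 + 80 × 4 ≈ 470.000 ms.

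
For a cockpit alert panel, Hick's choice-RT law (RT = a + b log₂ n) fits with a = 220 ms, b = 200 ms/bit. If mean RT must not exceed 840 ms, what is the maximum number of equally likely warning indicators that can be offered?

8

200·log₂ n ≤ 840 − 220 = 620, giving log₂ n ≤ 3.1000 and n ≤ 8.574. The largest whole number is 8.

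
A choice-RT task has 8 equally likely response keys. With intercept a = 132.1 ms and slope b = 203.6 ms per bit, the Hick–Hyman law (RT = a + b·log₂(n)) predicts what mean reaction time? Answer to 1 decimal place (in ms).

742.9 ms

log₂(8) = 3 bits, so RT = 132.1 + 203.6 × 3 ≈ 742.900 ms.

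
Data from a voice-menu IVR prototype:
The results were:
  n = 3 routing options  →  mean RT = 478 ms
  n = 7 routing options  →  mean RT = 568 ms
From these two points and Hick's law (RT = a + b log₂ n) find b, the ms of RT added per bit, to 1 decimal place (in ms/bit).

73.6 ms/bit

b = (RT₂ − RT₁)/(log₂ n₂ − log₂ n₁) = (568 − 478)/(2.8074 − 1.5850) = 73.626 ms/bit.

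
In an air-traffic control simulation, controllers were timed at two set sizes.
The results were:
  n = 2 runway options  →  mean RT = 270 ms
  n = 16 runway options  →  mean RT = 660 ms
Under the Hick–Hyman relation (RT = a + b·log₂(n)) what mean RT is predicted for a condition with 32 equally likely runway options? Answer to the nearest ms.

790 ms

With log₂ n on the abscissa the relation is linear; from the two conditions:
  b = (660 − 270) / (log₂ 16 − log₂ 2) = 390 / (4 − 1) = 130 ms/bit
  a = 270 − 130 × 1 = 140 ms
Then RT(32) = 140 + 130 × log₂ 32 = 140 + 130 × 5 ≈ 790.000 ms.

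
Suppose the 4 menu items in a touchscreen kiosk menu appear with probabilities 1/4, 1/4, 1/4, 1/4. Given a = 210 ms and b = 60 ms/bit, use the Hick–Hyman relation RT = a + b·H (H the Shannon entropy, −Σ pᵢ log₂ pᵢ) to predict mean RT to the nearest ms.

330 ms

H = −Σ pᵢ log₂ pᵢ = 0.25·2 + 0.25·2 + 0.25·2 + 0.25·2 = 2.000 bits.
RT = 210 + 60 × 2.000 = 330.00 ms.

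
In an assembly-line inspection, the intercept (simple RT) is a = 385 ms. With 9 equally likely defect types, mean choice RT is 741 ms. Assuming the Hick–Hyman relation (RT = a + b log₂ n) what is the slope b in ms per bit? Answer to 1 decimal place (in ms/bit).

112.3 ms/bit

9 alternatives carry log₂ 9 = 3.1699 bits; the choice cost is 741 − 385 = 356 ms, so b = 356/3.1699 = 112.305 ms/bit.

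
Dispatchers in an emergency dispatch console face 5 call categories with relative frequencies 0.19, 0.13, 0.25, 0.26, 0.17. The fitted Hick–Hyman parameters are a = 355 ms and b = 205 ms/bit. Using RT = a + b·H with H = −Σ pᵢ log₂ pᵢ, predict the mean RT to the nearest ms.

H = 0.19·log₂(1/0.19) + 0.13·log₂(1/0.13) + 0.25·log₂(1/0.25) + 0.26·log₂(1/0.26) + 0.17·log₂(1/0.17) = 2.2777 bits.
RT = 355 + 205 × 2.2777 = 821.94 ms.

822 ms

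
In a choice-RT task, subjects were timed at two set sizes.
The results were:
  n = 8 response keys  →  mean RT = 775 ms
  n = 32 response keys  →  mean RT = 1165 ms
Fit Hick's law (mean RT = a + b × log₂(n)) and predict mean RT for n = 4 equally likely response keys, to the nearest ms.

RT is linear in log₂ n, so two points fix the line:
  b = (1165 − 775) / (log₂ 32 − log₂ 8) = 390 / (5 − 3) = 195 ms/bit
  a = 775 − 195 × 3 = 190 ms
Then RT(4) = 190 + 195 × log₂ 4 = 190 + 195 × 2 ≈ 580.000 ms.

580 ms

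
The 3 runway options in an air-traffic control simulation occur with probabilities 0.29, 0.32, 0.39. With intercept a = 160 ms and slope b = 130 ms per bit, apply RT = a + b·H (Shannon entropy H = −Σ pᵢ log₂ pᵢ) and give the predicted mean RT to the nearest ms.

Entropy contributions −pᵢ log₂ pᵢ: 0.5179, 0.5260, 0.5298; sum H = 1.5737 bits.
RT = a + bH = 160 + 130·1.5737 = 364.59 ms.

365 ms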